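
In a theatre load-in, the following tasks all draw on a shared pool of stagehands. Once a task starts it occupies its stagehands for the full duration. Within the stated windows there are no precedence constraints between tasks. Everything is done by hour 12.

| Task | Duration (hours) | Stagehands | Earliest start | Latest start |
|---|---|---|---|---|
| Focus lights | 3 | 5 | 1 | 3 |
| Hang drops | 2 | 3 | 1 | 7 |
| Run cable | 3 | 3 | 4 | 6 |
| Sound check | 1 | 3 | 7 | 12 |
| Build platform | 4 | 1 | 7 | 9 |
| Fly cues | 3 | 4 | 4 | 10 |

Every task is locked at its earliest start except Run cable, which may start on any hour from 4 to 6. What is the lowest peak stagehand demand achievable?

8

Run cable@4: h1:8  h2:8  h3:5  h4:7  h5:7  h6:7  h7:4  h8:1  h9:1  h10:1  h11:0  h12:0 → peak 8
Run cable@5: h1:8  h2:8  h3:5  h4:4  h5:7  h6:7  h7:7  h8:1  h9:1  h10:1  h11:0  h12:0 → peak 8
Run cable@6: h1:8  h2:8  h3:5  h4:4  h5:4  h6:7  h7:7  h8:4  h9:1  h10:1  h11:0  h12:0 → peak 8
Best is Run cable@4, peak 8.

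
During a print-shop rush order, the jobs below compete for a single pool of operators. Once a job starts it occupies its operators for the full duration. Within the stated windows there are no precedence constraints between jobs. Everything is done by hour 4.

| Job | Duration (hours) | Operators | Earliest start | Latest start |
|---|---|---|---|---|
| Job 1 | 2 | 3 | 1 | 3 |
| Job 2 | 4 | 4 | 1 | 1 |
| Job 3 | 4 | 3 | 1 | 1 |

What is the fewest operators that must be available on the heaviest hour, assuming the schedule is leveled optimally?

10

Schedule Job 1@1, Job 2@1, Job 3@1: h1:10  h2:10  h3:7  h4:7 — peak 10.
No arrangement of the 3 feasible schedules does better.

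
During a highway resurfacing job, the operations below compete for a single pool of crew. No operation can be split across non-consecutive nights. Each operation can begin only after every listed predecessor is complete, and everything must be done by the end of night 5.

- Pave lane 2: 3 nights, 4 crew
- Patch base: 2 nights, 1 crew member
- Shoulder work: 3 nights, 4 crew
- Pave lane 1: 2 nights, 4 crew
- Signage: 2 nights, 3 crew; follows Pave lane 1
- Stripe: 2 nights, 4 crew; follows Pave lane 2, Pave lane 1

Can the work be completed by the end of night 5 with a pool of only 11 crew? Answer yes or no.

Schedule Pave lane 2@1, Patch base@1, Shoulder work@3, Pave lane 1@1, Signage@3, Stripe@4: n1:9  n2:9  n3:11  n4:11  n5:8 — peak 11 ≤ 11.

yes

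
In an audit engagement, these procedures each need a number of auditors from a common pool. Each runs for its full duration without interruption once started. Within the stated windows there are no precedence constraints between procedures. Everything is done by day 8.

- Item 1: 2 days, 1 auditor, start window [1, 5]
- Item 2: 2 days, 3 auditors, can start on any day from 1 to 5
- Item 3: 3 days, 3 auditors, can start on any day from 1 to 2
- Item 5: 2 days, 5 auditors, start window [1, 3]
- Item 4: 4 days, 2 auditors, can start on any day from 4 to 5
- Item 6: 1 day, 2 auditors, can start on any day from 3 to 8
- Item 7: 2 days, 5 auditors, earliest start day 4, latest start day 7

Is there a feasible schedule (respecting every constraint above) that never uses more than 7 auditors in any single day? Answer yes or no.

The minimum achievable peak is 8; 7 < 8, so no feasible schedule stays within the cap.

no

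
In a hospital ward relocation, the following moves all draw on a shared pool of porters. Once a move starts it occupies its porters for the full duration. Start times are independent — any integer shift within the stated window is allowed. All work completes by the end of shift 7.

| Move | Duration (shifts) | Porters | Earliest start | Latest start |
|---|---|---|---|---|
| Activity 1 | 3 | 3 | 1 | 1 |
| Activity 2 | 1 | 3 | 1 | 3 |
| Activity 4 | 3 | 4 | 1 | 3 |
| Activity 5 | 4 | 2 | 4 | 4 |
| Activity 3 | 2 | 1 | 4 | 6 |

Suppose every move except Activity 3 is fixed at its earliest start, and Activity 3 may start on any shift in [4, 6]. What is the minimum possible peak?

10

Activity 3@4: s1:10  s2:7  s3:7  s4:3  s5:3  s6:2  s7:2 → peak 10
Activity 3@5: s1:10  s2:7  s3:7  s4:2  s5:3  s6:3  s7:2 → peak 10
Activity 3@6: s1:10  s2:7  s3:7  s4:2  s5:2  s6:3  s7:3 → peak 10
Best is Activity 3@4, peak 10.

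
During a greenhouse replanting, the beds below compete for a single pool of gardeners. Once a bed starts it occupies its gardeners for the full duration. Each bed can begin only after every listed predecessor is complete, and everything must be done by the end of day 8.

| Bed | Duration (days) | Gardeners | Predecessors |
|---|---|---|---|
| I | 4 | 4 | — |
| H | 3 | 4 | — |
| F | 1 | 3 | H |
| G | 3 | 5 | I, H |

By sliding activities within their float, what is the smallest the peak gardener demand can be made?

Schedule I@1, H@1, F@4, G@5: d1:8  d2:8  d3:8  d4:7  d5:5  d6:5  d7:5  d8:0 — peak 8.

8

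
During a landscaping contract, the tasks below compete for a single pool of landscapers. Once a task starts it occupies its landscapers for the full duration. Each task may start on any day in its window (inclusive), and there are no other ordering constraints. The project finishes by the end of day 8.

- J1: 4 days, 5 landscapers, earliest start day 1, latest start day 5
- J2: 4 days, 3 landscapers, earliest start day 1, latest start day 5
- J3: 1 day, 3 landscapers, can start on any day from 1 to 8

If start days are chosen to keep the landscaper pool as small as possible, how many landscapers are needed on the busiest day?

6

Early-start (J1@1, J2@1, J3@1) gives peak 11: d1:11  d2:8  d3:8  d4:8  d5:0  d6:0  d7:0  d8:0.
Shift J2→5, J3→5.
Schedule J1@1, J2@5, J3@5: d1:5  d2:5  d3:5  d4:5  d5:6  d6:3  d7:3  d8:3 — peak 6.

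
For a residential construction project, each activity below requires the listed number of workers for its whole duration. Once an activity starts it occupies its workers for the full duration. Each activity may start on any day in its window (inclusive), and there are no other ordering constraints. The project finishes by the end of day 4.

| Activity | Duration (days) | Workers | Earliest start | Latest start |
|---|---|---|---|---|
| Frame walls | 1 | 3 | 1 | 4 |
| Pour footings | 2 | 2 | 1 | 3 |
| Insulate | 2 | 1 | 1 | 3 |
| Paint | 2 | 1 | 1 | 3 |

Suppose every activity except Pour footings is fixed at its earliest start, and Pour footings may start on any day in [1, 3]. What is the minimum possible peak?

Pour footings@1: d1:7  d2:4  d3:0  d4:0 → peak 7
Pour footings@2: d1:5  d2:4  d3:2  d4:0 → peak 5
Pour footings@3: d1:5  d2:2  d3:2  d4:2 → peak 5
Best is Pour footings@2, peak 5.

5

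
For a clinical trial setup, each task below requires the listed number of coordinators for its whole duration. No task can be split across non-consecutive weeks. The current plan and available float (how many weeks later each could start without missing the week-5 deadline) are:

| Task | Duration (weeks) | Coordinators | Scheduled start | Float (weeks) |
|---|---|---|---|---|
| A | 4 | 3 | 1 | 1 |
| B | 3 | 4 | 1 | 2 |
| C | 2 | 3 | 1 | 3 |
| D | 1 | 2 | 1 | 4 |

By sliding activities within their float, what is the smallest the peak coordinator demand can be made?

Early-start (A@1, B@1, C@1, D@1) gives peak 12: w1:12  w2:10  w3:7  w4:3  w5:0.
Shift C→4, D→5.
Schedule A@1, B@1, C@4, D@5: w1:7  w2:7  w3:7  w4:6  w5:5 — peak 7.
Total coordinator-weeks = 32 over 5 weeks ⇒ peak ≥ ⌈32/5⌉ = 7, so 7 is optimal.

7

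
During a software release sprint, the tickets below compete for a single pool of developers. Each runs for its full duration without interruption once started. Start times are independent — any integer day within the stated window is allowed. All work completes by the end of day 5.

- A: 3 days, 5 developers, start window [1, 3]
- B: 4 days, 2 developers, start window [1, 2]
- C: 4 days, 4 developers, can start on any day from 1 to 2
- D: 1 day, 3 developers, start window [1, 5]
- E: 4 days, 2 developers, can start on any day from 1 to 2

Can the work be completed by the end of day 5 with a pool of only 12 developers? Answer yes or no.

The minimum achievable peak is 13; 12 < 13, so no feasible schedule stays within the cap.

no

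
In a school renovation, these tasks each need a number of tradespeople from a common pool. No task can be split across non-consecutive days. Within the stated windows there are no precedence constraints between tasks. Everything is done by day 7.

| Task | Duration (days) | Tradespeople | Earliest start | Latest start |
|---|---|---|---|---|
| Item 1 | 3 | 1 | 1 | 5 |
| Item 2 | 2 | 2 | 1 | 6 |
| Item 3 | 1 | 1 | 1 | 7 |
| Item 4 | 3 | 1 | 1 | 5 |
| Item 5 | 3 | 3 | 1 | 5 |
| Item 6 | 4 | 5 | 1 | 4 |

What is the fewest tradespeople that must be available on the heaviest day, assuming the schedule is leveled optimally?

6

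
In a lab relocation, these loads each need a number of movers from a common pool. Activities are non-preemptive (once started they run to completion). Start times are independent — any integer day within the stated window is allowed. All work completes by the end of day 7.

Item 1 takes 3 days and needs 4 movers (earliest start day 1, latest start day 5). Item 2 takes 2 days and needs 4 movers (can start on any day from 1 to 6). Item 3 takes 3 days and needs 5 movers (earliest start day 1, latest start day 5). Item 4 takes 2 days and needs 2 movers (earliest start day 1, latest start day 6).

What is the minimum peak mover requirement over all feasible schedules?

8

Early-start (Item 1@1, Item 2@1, Item 3@1, Item 4@1) gives peak 15: d1:15  d2:15  d3:9  d4:0  d5:0  d6:0  d7:0.
Shift Item 3→4, Item 4→3.
Schedule Item 1@1, Item 2@1, Item 3@4, Item 4@3: d1:8  d2:8  d3:6  d4:7  d5:5  d6:5  d7:0 — peak 8.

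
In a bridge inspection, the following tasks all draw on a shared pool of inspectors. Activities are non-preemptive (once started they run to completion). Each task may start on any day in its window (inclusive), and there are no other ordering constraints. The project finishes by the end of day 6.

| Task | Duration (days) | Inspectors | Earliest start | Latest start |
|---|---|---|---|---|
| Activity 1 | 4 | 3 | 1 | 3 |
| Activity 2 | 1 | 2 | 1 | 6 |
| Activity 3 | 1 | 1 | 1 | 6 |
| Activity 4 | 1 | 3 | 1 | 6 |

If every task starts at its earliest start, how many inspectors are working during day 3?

3

At early start, day 3 has: Activity 1.
Demand: 3 = 3.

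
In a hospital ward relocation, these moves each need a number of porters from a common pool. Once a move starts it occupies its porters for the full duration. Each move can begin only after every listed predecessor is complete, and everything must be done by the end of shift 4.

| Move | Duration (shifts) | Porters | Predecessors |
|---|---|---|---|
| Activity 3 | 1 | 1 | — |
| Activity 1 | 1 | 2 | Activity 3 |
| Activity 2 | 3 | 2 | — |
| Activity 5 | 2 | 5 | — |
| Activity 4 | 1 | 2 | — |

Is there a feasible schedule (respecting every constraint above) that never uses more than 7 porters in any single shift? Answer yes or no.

yes

Schedule Activity 3@1, Activity 1@2, Activity 2@1, Activity 5@3, Activity 4@1: s1:5  s2:4  s3:7  s4:5 — peak 7 ≤ 7.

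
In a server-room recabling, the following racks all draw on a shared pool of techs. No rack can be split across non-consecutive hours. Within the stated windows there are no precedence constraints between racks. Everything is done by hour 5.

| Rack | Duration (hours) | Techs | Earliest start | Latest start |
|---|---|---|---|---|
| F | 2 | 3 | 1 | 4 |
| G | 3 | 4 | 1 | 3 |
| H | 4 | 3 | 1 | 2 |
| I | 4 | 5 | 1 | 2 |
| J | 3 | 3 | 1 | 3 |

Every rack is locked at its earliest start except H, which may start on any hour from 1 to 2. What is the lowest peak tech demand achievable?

H@1: h1:18  h2:18  h3:15  h4:8  h5:0 → peak 18
H@2: h1:15  h2:18  h3:15  h4:8  h5:3 → peak 18
Best is H@1, peak 18.

18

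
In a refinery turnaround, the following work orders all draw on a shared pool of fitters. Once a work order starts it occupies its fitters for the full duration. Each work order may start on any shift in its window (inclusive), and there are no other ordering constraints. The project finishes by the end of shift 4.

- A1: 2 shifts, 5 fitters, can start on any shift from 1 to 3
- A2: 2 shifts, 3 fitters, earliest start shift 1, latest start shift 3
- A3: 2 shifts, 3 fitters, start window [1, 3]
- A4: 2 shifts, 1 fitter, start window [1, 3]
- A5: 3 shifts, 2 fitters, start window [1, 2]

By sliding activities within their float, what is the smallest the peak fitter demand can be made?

8

Early-start (A1@1, A2@1, A3@1, A4@1, A5@1) gives peak 14: s1:14  s2:14  s3:2  s4:0.
Shift A2→3, A3→3.
Schedule A1@1, A2@3, A3@3, A4@1, A5@1: s1:8  s2:8  s3:8  s4:6 — peak 8.
Total fitter-shifts = 30 over 4 shifts ⇒ peak ≥ ⌈30/4⌉ = 8, so 8 is optimal.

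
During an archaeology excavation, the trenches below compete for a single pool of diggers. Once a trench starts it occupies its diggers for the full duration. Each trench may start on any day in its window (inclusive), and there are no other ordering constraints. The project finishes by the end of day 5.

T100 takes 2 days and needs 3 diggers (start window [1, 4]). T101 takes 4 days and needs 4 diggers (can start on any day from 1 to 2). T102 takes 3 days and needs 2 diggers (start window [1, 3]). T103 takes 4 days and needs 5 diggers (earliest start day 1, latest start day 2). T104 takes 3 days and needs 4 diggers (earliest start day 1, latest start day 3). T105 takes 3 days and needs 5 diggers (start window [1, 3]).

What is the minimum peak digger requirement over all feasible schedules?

Early-start (T100@1, T101@1, T102@1, T103@1, T104@1, T105@1) gives peak 23: d1:23  d2:23  d3:20  d4:9  d5:0.
Shift T105→3.
Schedule T100@1, T101@1, T102@1, T103@1, T104@1, T105@3: d1:18  d2:18  d3:20  d4:14  d5:5 — peak 20.

20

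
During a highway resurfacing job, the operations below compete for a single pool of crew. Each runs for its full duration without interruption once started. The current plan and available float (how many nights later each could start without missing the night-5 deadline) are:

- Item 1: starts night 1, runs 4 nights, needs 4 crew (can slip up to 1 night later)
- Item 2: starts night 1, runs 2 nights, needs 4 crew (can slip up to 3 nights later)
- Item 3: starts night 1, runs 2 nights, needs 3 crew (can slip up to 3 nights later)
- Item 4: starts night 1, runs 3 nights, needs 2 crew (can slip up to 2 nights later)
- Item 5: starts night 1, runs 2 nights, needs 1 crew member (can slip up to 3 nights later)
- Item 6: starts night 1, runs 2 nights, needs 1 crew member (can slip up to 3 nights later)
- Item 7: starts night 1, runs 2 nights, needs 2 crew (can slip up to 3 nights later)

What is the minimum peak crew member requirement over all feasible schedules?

11

Early-start (Item 1@1, Item 2@1, Item 3@1, Item 4@1, Item 5@1, Item 6@1, Item 7@1) gives peak 17: n1:17  n2:17  n3:6  n4:4  n5:0.
Shift Item 4→3, Item 5→3, Item 6→3, Item 7→3.
Schedule Item 1@1, Item 2@1, Item 3@1, Item 4@3, Item 5@3, Item 6@3, Item 7@3: n1:11  n2:11  n3:10  n4:10  n5:2 — peak 11.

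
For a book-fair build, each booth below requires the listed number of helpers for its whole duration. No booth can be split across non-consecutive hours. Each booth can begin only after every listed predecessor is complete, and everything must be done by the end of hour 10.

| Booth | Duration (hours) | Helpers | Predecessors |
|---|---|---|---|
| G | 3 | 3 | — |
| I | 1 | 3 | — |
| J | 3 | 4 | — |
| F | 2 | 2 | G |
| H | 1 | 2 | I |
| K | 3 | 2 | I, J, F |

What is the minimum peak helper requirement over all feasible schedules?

6

Early-start (G@1, I@1, J@1, F@4, H@2, K@6) gives peak 10: h1:10  h2:9  h3:7  h4:2  h5:2  h6:2  h7:2  h8:2  h9:0  h10:0.
Shift J→4, K→7.
Schedule G@1, I@1, J@4, F@4, H@2, K@7: h1:6  h2:5  h3:3  h4:6  h5:6  h6:4  h7:2  h8:2  h9:2  h10:0 — peak 6.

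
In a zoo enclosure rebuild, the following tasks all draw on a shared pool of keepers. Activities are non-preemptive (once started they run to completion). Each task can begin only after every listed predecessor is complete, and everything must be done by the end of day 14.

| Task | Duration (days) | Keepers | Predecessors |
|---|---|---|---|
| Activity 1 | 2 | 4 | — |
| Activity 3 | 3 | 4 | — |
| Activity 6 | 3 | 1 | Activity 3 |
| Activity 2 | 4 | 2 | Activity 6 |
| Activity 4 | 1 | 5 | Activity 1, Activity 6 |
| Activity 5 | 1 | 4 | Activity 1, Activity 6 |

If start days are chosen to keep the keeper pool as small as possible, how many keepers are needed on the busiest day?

5

Early-start (Activity 1@1, Activity 3@1, Activity 6@4, Activity 2@7, Activity 4@7, Activity 5@7) gives peak 11: d1:8  d2:8  d3:4  d4:1  d5:1  d6:1  d7:11  d8:2  d9:2  d10:2  d11:0  d12:0  d13:0  d14:0.
Shift Activity 3→3, Activity 6→6, Activity 2→9, Activity 4→13, Activity 5→14.
Schedule Activity 1@1, Activity 3@3, Activity 6@6, Activity 2@9, Activity 4@13, Activity 5@14: d1:4  d2:4  d3:4  d4:4  d5:4  d6:1  d7:1  d8:1  d9:2  d10:2  d11:2  d12:2  d13:5  d14:4 — peak 5.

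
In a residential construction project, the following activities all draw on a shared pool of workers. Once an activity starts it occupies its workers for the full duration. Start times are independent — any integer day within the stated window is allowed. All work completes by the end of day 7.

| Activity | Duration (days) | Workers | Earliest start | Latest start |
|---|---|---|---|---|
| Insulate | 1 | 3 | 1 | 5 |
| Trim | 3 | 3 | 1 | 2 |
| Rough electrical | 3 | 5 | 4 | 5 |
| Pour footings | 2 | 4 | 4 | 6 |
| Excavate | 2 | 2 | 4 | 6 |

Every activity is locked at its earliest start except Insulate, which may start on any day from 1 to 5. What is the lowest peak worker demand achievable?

11

Insulate@1: d1:6  d2:3  d3:3  d4:11  d5:11  d6:5  d7:0 → peak 11
Insulate@2: d1:3  d2:6  d3:3  d4:11  d5:11  d6:5  d7:0 → peak 11
Insulate@3: d1:3  d2:3  d3:6  d4:11  d5:11  d6:5  d7:0 → peak 11
Insulate@4: d1:3  d2:3  d3:3  d4:14  d5:11  d6:5  d7:0 → peak 14
Insulate@5: d1:3  d2:3  d3:3  d4:11  d5:14  d6:5  d7:0 → peak 14
Best is Insulate@1, peak 11.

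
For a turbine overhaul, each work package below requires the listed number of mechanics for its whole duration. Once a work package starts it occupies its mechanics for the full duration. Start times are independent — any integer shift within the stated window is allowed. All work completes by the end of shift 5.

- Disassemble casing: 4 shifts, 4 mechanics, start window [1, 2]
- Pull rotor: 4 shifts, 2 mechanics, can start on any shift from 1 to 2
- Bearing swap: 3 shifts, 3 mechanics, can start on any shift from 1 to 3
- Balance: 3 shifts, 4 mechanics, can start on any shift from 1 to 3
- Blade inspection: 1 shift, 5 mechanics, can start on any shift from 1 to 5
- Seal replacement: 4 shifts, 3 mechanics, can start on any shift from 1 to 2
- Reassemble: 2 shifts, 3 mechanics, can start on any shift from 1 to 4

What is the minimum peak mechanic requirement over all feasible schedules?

Early-start (Disassemble casing@1, Pull rotor@1, Bearing swap@1, Balance@1, Blade inspection@1, Seal replacement@1, Reassemble@1) gives peak 24: s1:24  s2:19  s3:16  s4:9  s5:0.
Shift Blade inspection→5, Reassemble→4.
Schedule Disassemble casing@1, Pull rotor@1, Bearing swap@1, Balance@1, Blade inspection@5, Seal replacement@1, Reassemble@4: s1:16  s2:16  s3:16  s4:12  s5:8 — peak 16.

16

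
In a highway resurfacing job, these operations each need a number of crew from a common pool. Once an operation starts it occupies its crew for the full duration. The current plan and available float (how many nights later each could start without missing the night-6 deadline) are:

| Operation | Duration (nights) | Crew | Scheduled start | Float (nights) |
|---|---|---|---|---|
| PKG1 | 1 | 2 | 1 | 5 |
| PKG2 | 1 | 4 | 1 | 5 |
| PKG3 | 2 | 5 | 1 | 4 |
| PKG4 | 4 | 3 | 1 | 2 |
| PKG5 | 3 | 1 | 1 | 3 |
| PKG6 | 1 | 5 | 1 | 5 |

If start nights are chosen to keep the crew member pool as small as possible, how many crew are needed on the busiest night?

8

Early-start (PKG1@1, PKG2@1, PKG3@1, PKG4@1, PKG5@1, PKG6@1) gives peak 20: n1:20  n2:9  n3:4  n4:3  n5:0  n6:0.
Shift PKG3→2, PKG4→2, PKG5→4, PKG6→6.
Schedule PKG1@1, PKG2@1, PKG3@2, PKG4@2, PKG5@4, PKG6@6: n1:6  n2:8  n3:8  n4:4  n5:4  n6:6 — peak 8.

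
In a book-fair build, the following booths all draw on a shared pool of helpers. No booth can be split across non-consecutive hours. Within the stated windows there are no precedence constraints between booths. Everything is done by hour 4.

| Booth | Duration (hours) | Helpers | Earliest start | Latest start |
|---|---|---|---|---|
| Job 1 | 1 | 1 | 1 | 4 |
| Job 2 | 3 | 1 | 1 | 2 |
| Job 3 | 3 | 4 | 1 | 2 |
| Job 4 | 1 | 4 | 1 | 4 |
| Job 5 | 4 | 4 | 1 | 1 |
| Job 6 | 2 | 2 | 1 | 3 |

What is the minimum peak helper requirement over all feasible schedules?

Early-start (Job 1@1, Job 2@1, Job 3@1, Job 4@1, Job 5@1, Job 6@1) gives peak 16: h1:16  h2:11  h3:9  h4:4.
Shift Job 4→4, Job 6→2.
Schedule Job 1@1, Job 2@1, Job 3@1, Job 4@4, Job 5@1, Job 6@2: h1:10  h2:11  h3:11  h4:8 — peak 11.

11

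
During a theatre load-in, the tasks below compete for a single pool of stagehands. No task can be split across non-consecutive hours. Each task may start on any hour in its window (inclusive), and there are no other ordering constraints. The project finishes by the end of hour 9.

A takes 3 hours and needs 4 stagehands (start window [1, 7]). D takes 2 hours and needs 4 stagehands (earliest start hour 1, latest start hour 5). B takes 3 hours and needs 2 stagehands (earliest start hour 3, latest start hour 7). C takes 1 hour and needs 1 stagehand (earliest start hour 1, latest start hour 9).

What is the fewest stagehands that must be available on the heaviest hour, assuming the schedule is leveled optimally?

Early-start (A@1, D@1, B@3, C@1) gives peak 9: h1:9  h2:8  h3:6  h4:2  h5:2  h6:0  h7:0  h8:0  h9:0.
Shift D→4, B→6, C→6.
Schedule A@1, D@4, B@6, C@6: h1:4  h2:4  h3:4  h4:4  h5:4  h6:3  h7:2  h8:2  h9:0 — peak 4.

4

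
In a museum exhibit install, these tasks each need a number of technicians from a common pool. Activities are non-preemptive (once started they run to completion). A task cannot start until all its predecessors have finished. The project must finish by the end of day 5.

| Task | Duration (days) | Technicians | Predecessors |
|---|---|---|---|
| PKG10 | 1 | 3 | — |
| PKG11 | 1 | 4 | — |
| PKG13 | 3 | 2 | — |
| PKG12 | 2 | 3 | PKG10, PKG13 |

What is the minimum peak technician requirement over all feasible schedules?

6

Early-start (PKG10@1, PKG11@1, PKG13@1, PKG12@4) gives peak 9: d1:9  d2:2  d3:2  d4:3  d5:3.
Shift PKG11→2.
Schedule PKG10@1, PKG11@2, PKG13@1, PKG12@4: d1:5  d2:6  d3:2  d4:3  d5:3 — peak 6.
No arrangement of the 15 feasible schedules does better.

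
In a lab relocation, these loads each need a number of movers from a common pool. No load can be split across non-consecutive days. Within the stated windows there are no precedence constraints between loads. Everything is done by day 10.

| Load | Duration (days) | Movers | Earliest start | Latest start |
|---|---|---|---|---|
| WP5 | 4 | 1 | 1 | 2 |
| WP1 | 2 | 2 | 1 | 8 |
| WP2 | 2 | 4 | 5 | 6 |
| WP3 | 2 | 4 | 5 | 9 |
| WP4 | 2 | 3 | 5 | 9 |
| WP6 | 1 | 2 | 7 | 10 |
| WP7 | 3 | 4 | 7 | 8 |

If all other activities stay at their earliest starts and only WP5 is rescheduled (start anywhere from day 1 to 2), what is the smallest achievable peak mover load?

11

WP5@1: d1:3  d2:3  d3:1  d4:1  d5:11  d6:11  d7:6  d8:4  d9:4  d10:0 → peak 11
WP5@2: d1:2  d2:3  d3:1  d4:1  d5:12  d6:11  d7:6  d8:4  d9:4  d10:0 → peak 12
Best is WP5@1, peak 11.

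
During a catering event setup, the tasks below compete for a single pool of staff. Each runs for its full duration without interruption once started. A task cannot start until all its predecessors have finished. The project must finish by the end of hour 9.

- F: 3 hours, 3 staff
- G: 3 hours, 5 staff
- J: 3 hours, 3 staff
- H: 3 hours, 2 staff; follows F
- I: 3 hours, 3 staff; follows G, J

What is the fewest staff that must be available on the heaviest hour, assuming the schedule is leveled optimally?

6

Early-start (F@1, G@1, J@1, H@4, I@4) gives peak 11: h1:11  h2:11  h3:11  h4:5  h5:5  h6:5  h7:0  h8:0  h9:0.
Shift G→4, H→7, I→7.
Schedule F@1, G@4, J@1, H@7, I@7: h1:6  h2:6  h3:6  h4:5  h5:5  h6:5  h7:5  h8:5  h9:5 — peak 6.
Total staffer-hours = 48 over 9 hours ⇒ peak ≥ ⌈48/9⌉ = 6, so 6 is optimal.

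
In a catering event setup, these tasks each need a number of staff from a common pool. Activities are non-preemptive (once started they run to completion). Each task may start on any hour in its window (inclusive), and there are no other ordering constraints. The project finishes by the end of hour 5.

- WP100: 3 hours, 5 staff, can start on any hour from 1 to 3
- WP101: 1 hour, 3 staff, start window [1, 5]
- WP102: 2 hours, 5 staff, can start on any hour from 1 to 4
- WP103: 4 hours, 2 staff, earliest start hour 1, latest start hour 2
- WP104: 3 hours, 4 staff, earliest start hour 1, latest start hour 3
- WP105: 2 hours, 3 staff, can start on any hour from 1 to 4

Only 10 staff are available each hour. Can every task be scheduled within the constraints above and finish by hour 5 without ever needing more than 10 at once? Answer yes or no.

Total staffer-hours = 54; over 5 hours the average is 54/5 > 10, so some hour must exceed 10.

no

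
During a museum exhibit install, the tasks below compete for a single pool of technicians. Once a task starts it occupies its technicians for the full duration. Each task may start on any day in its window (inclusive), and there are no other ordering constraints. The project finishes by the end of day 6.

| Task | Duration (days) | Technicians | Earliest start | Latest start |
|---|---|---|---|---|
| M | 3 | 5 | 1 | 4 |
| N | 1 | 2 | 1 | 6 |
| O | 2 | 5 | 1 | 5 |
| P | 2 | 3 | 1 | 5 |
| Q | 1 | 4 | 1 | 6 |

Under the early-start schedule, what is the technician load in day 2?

13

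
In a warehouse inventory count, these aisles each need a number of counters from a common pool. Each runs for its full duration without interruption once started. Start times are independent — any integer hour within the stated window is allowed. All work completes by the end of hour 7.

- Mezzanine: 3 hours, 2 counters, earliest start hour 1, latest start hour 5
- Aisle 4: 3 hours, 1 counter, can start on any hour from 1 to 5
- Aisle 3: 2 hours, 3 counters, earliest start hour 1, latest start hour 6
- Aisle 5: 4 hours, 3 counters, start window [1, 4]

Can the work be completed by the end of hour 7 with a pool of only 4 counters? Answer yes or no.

The minimum achievable peak is 5; 4 < 5, so no feasible schedule stays within the cap.

no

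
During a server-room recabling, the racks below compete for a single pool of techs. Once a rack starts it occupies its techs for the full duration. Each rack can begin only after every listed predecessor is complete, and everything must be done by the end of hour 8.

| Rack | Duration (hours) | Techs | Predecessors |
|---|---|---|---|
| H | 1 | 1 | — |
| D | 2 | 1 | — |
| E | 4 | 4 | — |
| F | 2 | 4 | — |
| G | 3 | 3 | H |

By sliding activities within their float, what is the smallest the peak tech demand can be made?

7

Early-start (H@1, D@1, E@1, F@1, G@2) gives peak 12: h1:10  h2:12  h3:7  h4:7  h5:0  h6:0  h7:0  h8:0.
Shift F→5, G→3.
Schedule H@1, D@1, E@1, F@5, G@3: h1:6  h2:5  h3:7  h4:7  h5:7  h6:4  h7:0  h8:0 — peak 7.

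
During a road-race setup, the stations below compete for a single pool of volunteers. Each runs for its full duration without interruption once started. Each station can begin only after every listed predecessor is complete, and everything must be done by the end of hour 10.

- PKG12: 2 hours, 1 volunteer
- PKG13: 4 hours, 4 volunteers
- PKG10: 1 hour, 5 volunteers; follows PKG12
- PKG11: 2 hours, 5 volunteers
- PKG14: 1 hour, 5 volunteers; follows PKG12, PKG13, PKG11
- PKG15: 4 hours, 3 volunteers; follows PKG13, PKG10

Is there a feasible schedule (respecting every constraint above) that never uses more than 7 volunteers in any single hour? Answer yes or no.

The minimum achievable peak is 8; 7 < 8, so no feasible schedule stays within the cap.

no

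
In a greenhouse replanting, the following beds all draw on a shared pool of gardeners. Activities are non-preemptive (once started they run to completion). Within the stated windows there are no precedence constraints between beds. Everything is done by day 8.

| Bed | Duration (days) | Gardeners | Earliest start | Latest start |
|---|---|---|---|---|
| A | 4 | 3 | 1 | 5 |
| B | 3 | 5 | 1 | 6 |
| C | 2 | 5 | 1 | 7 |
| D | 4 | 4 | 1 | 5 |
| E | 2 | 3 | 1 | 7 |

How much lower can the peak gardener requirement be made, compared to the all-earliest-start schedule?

Early-start peak: d1:20  d2:20  d3:12  d4:7  d5:0  d6:0  d7:0  d8:0 ⇒ 20.
Leveled (A@1, B@1, C@4, D@5, E@6): d1:8  d2:8  d3:8  d4:8  d5:9  d6:7  d7:7  d8:4 ⇒ 9.
Reduction 20 − 9 = 11.

11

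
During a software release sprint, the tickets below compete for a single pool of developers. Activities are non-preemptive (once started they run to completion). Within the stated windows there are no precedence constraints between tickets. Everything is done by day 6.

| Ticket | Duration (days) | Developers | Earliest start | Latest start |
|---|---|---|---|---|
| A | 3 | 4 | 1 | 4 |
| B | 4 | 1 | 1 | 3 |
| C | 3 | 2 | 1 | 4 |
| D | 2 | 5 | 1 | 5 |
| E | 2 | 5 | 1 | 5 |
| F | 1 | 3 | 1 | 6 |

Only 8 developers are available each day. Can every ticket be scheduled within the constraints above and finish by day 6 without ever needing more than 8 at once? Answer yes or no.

The minimum achievable peak is 9; 8 < 9, so no feasible schedule stays within the cap.

no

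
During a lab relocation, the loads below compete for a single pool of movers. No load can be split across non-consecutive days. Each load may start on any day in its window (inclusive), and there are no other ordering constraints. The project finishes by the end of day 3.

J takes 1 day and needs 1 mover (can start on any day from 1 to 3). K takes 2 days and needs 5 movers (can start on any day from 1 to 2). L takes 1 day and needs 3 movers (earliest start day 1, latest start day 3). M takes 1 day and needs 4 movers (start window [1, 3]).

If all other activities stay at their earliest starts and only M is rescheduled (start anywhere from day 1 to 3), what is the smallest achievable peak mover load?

9

M@1: d1:13  d2:5  d3:0 → peak 13
M@2: d1:9  d2:9  d3:0 → peak 9
M@3: d1:9  d2:5  d3:4 → peak 9
Best is M@2, peak 9.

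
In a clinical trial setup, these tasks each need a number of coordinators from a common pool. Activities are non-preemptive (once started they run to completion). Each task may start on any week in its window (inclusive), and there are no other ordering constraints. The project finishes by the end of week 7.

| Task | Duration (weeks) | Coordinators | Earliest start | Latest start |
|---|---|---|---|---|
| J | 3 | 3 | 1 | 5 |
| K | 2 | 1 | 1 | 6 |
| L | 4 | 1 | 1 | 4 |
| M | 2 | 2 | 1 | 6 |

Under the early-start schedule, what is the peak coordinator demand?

7

Early-start schedule: J@1, K@1, L@1, M@1.
Load per week: week 1: 7, week 2: 7, week 3: 4, week 4: 1, week 5: 0, week 6: 0, week 7: 0.
Peak is 7.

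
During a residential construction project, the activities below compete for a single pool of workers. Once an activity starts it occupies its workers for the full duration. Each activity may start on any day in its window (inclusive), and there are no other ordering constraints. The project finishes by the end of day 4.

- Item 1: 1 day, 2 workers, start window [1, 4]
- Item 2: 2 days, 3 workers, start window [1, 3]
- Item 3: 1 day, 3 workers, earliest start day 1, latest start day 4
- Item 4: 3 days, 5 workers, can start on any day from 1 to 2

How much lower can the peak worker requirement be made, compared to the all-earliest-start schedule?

Early-start peak: d1:13  d2:8  d3:5  d4:0 ⇒ 13.
Leveled (Item 1@1, Item 2@1, Item 3@1, Item 4@2): d1:8  d2:8  d3:5  d4:5 ⇒ 8.
Reduction 13 − 8 = 5.

5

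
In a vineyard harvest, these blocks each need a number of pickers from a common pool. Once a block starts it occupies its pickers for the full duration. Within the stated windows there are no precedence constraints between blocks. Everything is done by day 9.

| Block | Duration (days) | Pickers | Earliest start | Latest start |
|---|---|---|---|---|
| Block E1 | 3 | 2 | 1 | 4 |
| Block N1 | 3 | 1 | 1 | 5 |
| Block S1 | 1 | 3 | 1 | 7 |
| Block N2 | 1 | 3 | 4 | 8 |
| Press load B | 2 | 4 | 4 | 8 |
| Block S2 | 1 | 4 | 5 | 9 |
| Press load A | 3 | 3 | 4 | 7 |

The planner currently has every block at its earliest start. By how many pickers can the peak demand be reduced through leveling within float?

5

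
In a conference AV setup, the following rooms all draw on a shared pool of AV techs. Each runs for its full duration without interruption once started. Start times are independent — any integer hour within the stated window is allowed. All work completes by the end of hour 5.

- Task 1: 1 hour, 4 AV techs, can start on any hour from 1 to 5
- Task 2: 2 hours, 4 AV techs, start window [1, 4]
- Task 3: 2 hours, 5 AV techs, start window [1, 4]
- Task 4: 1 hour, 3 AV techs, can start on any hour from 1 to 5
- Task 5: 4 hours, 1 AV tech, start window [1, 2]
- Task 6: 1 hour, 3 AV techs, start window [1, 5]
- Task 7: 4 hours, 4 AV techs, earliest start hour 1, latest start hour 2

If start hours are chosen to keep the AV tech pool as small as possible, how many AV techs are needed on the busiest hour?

10

Early-start (Task 1@1, Task 2@1, Task 3@1, Task 4@1, Task 5@1, Task 6@1, Task 7@1) gives peak 24: h1:24  h2:14  h3:5  h4:5  h5:0.
Shift Task 3→3, Task 4→5, Task 6→5, Task 7→2.
Schedule Task 1@1, Task 2@1, Task 3@3, Task 4@5, Task 5@1, Task 6@5, Task 7@2: h1:9  h2:9  h3:10  h4:10  h5:10 — peak 10.
Total AV tech-hours = 48 over 5 hours ⇒ peak ≥ ⌈48/5⌉ = 10, so 10 is optimal.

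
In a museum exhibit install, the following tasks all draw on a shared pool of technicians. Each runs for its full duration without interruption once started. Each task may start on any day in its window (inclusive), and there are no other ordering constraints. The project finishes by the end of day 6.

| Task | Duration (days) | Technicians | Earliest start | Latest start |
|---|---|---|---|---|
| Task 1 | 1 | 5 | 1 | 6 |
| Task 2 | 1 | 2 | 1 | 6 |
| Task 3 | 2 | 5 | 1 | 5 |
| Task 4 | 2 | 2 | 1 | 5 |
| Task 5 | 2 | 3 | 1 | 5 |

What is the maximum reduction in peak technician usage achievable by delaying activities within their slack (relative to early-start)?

Early-start peak: d1:17  d2:10  d3:0  d4:0  d5:0  d6:0 ⇒ 17.
Leveled (Task 1@1, Task 2@2, Task 3@3, Task 4@5, Task 5@5): d1:5  d2:2  d3:5  d4:5  d5:5  d6:5 ⇒ 5.
Reduction 17 − 5 = 12.

12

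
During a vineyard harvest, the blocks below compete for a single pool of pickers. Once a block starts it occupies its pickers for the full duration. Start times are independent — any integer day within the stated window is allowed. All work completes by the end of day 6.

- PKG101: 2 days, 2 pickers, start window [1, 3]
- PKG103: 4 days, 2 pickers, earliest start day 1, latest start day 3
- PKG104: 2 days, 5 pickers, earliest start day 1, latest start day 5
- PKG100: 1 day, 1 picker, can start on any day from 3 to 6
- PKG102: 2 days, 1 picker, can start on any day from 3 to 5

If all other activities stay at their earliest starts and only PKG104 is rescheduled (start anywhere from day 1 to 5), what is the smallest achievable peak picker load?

PKG104@1: d1:9  d2:9  d3:4  d4:3  d5:0  d6:0 → peak 9
PKG104@2: d1:4  d2:9  d3:9  d4:3  d5:0  d6:0 → peak 9
PKG104@3: d1:4  d2:4  d3:9  d4:8  d5:0  d6:0 → peak 9
PKG104@4: d1:4  d2:4  d3:4  d4:8  d5:5  d6:0 → peak 8
PKG104@5: d1:4  d2:4  d3:4  d4:3  d5:5  d6:5 → peak 5
Best is PKG104@5, peak 5.

5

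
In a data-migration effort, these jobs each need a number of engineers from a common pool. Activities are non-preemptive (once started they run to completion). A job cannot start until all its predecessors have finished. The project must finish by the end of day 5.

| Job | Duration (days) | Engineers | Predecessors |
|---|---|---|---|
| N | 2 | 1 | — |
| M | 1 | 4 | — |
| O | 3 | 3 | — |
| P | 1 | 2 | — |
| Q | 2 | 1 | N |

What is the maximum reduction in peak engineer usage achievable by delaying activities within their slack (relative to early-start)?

6

Early-start peak: d1:10  d2:4  d3:4  d4:1  d5:0 ⇒ 10.
Leveled (N@1, M@5, O@1, P@4, Q@3): d1:4  d2:4  d3:4  d4:3  d5:4 ⇒ 4.
Reduction 10 − 4 = 6.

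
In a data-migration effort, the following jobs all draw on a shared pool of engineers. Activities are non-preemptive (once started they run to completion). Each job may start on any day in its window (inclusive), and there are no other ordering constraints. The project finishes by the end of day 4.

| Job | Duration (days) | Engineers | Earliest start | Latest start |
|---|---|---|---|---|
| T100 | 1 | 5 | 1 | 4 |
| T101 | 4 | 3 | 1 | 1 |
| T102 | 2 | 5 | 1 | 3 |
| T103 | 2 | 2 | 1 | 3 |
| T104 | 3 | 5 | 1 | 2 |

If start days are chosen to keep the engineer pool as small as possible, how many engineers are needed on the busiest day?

13

Early-start (T100@1, T101@1, T102@1, T103@1, T104@1) gives peak 20: d1:20  d2:15  d3:8  d4:3.
Shift T103→3, T104→2.
Schedule T100@1, T101@1, T102@1, T103@3, T104@2: d1:13  d2:13  d3:10  d4:10 — peak 13.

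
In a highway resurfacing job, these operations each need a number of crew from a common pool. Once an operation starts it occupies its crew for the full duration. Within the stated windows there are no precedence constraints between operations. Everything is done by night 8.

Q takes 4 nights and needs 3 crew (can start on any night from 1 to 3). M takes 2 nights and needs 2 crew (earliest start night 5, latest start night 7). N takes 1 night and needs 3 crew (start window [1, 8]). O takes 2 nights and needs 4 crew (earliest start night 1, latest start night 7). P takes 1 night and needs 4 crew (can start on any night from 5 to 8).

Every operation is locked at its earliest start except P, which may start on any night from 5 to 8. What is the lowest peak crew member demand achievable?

10

P@5: n1:10  n2:7  n3:3  n4:3  n5:6  n6:2  n7:0  n8:0 → peak 10
P@6: n1:10  n2:7  n3:3  n4:3  n5:2  n6:6  n7:0  n8:0 → peak 10
P@7: n1:10  n2:7  n3:3  n4:3  n5:2  n6:2  n7:4  n8:0 → peak 10
P@8: n1:10  n2:7  n3:3  n4:3  n5:2  n6:2  n7:0  n8:4 → peak 10
Best is P@5, peak 10.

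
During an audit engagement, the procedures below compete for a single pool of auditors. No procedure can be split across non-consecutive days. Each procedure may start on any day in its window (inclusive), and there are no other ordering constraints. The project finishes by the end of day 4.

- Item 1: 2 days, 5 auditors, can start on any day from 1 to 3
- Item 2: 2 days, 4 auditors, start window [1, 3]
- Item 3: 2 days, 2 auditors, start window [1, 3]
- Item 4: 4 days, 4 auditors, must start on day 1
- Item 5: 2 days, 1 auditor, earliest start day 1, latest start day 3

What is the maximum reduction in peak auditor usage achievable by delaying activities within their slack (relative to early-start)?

Early-start peak: d1:16  d2:16  d3:4  d4:4 ⇒ 16.
Leveled (Item 1@1, Item 2@3, Item 3@3, Item 4@1, Item 5@1): d1:10  d2:10  d3:10  d4:10 ⇒ 10.
Reduction 16 − 10 = 6.

6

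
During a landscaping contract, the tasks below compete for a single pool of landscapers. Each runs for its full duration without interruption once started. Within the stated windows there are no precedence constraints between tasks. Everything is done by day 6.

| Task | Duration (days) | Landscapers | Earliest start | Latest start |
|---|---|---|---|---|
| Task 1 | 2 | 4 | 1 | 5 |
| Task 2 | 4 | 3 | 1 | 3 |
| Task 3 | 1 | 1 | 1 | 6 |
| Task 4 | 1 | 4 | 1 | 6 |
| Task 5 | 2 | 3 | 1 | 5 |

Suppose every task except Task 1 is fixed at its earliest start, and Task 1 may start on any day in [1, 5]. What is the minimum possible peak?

Task 1@1: d1:15  d2:10  d3:3  d4:3  d5:0  d6:0 → peak 15
Task 1@2: d1:11  d2:10  d3:7  d4:3  d5:0  d6:0 → peak 11
Task 1@3: d1:11  d2:6  d3:7  d4:7  d5:0  d6:0 → peak 11
Task 1@4: d1:11  d2:6  d3:3  d4:7  d5:4  d6:0 → peak 11
Task 1@5: d1:11  d2:6  d3:3  d4:3  d5:4  d6:4 → peak 11
Best is Task 1@2, peak 11.

11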